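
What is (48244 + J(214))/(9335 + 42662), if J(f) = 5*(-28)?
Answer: 48104/51997 ≈ 0.92513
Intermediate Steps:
J(f) = -140
(48244 + J(214))/(9335 + 42662) = (48244 - 140)/(9335 + 42662) = 48104/51997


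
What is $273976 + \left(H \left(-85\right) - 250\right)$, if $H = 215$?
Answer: $255451$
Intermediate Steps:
$273976 + \left(H \left(-85\right) - 250\right) = 273976 + \left(215 \left(-85\right) - 250\right) = 273976 - 18525 = 255451$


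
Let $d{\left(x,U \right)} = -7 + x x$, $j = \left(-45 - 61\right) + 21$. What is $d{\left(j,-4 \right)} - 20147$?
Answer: $-12929$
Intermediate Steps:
$j = -85$ ($j = -106 + 21 = -85$)
$d{\left(x,U \right)} = -7 + x^{2}$
$d{\left(j,-4 \right)} - 20147 = \left(-7 + \left(-85\right)^{2}\right) - 20147 = \left(-7 + 7225\right) - 20147 = 7218 - 20147 = -12929$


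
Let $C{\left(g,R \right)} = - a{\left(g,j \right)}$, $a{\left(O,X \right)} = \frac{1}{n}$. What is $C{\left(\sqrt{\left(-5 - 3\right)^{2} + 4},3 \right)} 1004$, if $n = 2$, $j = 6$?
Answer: $-502$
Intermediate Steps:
$a{\left(O,X \right)} = \frac{1}{2}$
$C{\left(g,R \right)} = - \frac{1}{2}$ ($C{\left(g,R \right)} = \left(-1\right) \frac{1}{2} = - \frac{1}{2}$)
$C{\left(\sqrt{\left(-5 - 3\right)^{2} + 4},3 \right)} 1004 = \left(- \frac{1}{2}\right) 1004 = -502$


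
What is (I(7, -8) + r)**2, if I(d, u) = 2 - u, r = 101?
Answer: 12321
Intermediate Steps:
(I(7, -8) + r)**2 = ((2 - 1*(-8)) + 101)**2 = ((2 + 8) + 101)**2 = (10 + 101)**2 = 111**2 = 12321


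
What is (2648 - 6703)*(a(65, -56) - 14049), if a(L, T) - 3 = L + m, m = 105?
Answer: 56267180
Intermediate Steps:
a(L, T) = 108 + L (a(L, T) = 3 + (L + 105) = 3 + (105 + L) = 108 + L)
(2648 - 6703)*(a(65, -56) - 14049) = (2648 - 6703)*((108 + 65) - 14049) = -4055*(173 - 14049) = -4055*(-13876) = 56267180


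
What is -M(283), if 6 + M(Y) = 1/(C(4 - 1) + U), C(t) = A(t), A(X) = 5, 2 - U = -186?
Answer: 1157/193 ≈ 5.9948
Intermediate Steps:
U = 188 (U = 2 - 1*(-186) = 2 + 186 = 188)
C(t) = 5
M(Y) = -1157/193 (M(Y) = -6 + 1/(5 + 188) = -6 + 1/193 = -1157/193)
-M(283) = -1*(-1157/193) = 1157/193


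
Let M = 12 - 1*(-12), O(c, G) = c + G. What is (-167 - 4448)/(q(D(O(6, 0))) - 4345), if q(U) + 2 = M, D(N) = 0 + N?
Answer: 4615/4323 ≈ 1.0675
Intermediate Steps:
O(c, G) = G + c
D(N) = N
M = 24 (M = 12 + 12 = 24)
q(U) = 22 (q(U) = -2 + 24 = 22)
(-167 - 4448)/(q(D(O(6, 0))) - 4345) = (-167 - 4448)/(22 - 4345) = -4615/(-4323) = -4615*(-1/4323) = 4615/4323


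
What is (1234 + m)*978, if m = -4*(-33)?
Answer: 1335948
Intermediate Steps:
m = 132
(1234 + m)*978 = (1234 + 132)*978 = 1366*978 = 1335948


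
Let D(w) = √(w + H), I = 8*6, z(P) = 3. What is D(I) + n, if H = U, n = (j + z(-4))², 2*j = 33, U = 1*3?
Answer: 1521/4 + √51 ≈ 387.39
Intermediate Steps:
U = 3
j = 33/2 (j = (½)*33 = 33/2 ≈ 16.500)
I = 48
n = 1521/4 (n = (33/2 + 3)² = (39/2)² = 1521/4 ≈ 380.25)
H = 3
D(w) = √(3 + w) (D(w) = √(w + 3) = √(3 + w))
D(I) + n = √(3 + 48) + 1521/4 = √51 + 1521/4 = 1521/4 + √51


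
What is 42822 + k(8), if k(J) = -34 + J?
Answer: 42796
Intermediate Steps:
42822 + k(8) = 42822 + (-34 + 8) = 42822 - 26 = 42796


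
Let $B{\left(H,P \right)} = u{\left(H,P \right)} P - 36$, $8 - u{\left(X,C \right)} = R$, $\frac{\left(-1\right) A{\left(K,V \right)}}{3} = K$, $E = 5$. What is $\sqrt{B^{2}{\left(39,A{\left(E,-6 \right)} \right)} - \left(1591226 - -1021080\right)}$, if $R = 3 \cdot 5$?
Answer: $i \sqrt{2607545} \approx 1614.8 i$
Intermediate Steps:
$R = 15$
$A{\left(K,V \right)} = - 3 K$
$u{\left(X,C \right)} = -7$ ($u{\left(X,C \right)} = 8 - 15 = -7$)
$B{\left(H,P \right)} = -36 - 7 P$ ($B{\left(H,P \right)} = - 7 P - 36 = -36 - 7 P$)
$\sqrt{B^{2}{\left(39,A{\left(E,-6 \right)} \right)} - \left(1591226 - -1021080\right)} = \sqrt{\left(-36 - 7 \left(\left(-3\right) 5\right)\right)^{2} - \left(1591226 - -1021080\right)} = \sqrt{\left(-36 - -105\right)^{2} - 2612306} = \sqrt{\left(-36 + 105\right)^{2} - 2612306} = \sqrt{69^{2} - 2612306} = \sqrt{4761 - 2612306} = \sqrt{-2607545} = i \sqrt{2607545}$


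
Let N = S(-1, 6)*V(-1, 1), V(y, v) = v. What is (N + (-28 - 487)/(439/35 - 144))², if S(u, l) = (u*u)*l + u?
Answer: 1683460900/21169201 ≈ 79.524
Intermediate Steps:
S(u, l) = u + l*u² (S(u, l) = u²*l + u = l*u² + u = u + l*u²)
N = 5 (N = -(1 + 6*(-1))*1 = -(1 - 6)*1 = -1*(-5)*1 = 5*1 = 5)
(N + (-28 - 487)/(439/35 - 144))² = (5 + (-28 - 487)/(439/35 - 144))² = (5 - 515/(439*(1/35) - 144))² = (5 - 515/(439/35 - 144))² = (5 - 515/(-4601/35))² = (5 - 515*(-35/4601))² = (5 + 18025/4601)² = (41030/4601)² = 1683460900/21169201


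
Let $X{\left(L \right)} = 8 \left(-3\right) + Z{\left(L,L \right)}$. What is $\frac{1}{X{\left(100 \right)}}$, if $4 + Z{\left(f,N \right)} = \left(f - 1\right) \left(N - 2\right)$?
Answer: $\frac{1}{9674} \approx 0.00010337$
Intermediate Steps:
$Z{\left(f,N \right)} = -4 + \left(-1 + f\right) \left(-2 + N\right)$ ($Z{\left(f,N \right)} = -4 + \left(f - 1\right) \left(N - 2\right) = -4 + \left(-1 + f\right) \left(-2 + N\right)$)
$X{\left(L \right)} = -26 + L^{2} - 3 L$ ($X{\left(L \right)} = 8 \left(-3\right) - \left(2 + 3 L - L L\right) = -24 - \left(2 - L^{2} + 3 L\right) = -26 + L^{2} - 3 L$)
$\frac{1}{X{\left(100 \right)}} = \frac{1}{-26 + 100^{2} - 300} = \frac{1}{-26 + 10000 - 300} = \frac{1}{9674}$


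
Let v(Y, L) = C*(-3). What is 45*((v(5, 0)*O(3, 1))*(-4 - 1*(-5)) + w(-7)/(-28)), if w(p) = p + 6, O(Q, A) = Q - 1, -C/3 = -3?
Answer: -67995/28 ≈ -2428.4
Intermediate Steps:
C = 9 (C = -3*(-3) = 9)
O(Q, A) = -1 + Q
w(p) = 6 + p
v(Y, L) = -27 (v(Y, L) = 9*(-3) = -27)
45*((v(5, 0)*O(3, 1))*(-4 - 1*(-5)) + w(-7)/(-28)) = 45*((-27*(-1 + 3))*(-4 - 1*(-5)) + (6 - 7)/(-28)) = 45*((-27*2)*(-4 + 5) - 1*(-1/28)) = 45*(-54*1 + 1/28) = 45*(-54 + 1/28) = 45*(-1511/28) = -67995/28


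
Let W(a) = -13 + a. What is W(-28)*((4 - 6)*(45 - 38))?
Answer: 574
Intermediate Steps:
W(-28)*((4 - 6)*(45 - 38)) = (-13 - 28)*((4 - 6)*(45 - 38)) = -(-82)*7 = -41*(-14) = 574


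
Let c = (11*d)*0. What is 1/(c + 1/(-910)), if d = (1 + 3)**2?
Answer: -910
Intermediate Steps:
d = 16 (d = 4**2 = 16)
c = 0 (c = (11*16)*0 = 176*0 = 0)
1/(c + 1/(-910)) = 1/(0 + 1/(-910)) = 1/(0 - 1/910) = 1/(-1/910) = -910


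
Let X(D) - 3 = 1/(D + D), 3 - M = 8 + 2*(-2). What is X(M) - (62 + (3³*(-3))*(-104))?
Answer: -16967/2 ≈ -8483.5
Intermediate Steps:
M = -1 (M = 3 - (8 + 2*(-2)) = 3 - (8 - 4) = 3 - 1*4 = 3 - 4 = -1)
X(D) = 3 + 1/(2*D) (X(D) = 3 + 1/(D + D) = 3 + 1/(2*D))
X(M) - (62 + (3³*(-3))*(-104)) = (3 + (½)/(-1)) - (62 + (3³*(-3))*(-104)) = (3 + (½)*(-1)) - (62 + (27*(-3))*(-104)) = (3 - ½) - (62 - 81*(-104)) = 5/2 - (62 + 8424) = 5/2 - 1*8486 = 5/2 - 8486 = -16967/2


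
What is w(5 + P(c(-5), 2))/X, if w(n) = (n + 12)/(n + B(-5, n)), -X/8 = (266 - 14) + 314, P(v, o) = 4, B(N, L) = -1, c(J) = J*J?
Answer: -21/36224 ≈ -0.00057973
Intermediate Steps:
c(J) = J**2
X = -4528 (X = -8*((266 - 14) + 314) = -8*(252 + 314) = -8*566 = -4528)
w(n) = (12 + n)/(-1 + n) (w(n) = (n + 12)/(n - 1) = (12 + n)/(-1 + n))
w(5 + P(c(-5), 2))/X = ((12 + (5 + 4))/(-1 + (5 + 4)))/(-4528) = ((12 + 9)/(-1 + 9))*(-1/4528) = (21/8)*(-1/4528) = -21/36224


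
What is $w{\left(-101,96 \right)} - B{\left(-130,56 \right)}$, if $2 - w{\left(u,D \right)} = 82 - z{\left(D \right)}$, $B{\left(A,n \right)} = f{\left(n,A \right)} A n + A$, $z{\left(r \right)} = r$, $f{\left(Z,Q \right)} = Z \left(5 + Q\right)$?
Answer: $-50959854$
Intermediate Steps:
$B{\left(A,n \right)} = A + A n^{2} \left(5 + A\right)$ ($B{\left(A,n \right)} = n \left(5 + A\right) A n + A = A n \left(5 + A\right) n + A = A n^{2} \left(5 + A\right) + A = A + A n^{2} \left(5 + A\right)$)
$w{\left(u,D \right)} = -80 + D$ ($w{\left(u,D \right)} = 2 - \left(82 - D\right) = 2 + \left(-82 + D\right) = -80 + D$)
$w{\left(-101,96 \right)} - B{\left(-130,56 \right)} = \left(-80 + 96\right) - - 130 \left(1 + 56^{2} \left(5 - 130\right)\right) = 16 - - 130 \left(1 + 3136 \left(-125\right)\right) = 16 - - 130 \left(1 - 392000\right) = 16 - \left(-130\right) \left(-391999\right) = 16 - 50959870 = -50959854$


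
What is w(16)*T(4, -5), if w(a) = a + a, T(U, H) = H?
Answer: -160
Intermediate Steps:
w(a) = 2*a
w(16)*T(4, -5) = (2*16)*(-5) = 32*(-5) = -160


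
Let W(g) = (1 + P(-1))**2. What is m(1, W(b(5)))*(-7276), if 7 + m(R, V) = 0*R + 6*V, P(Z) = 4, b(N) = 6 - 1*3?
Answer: -1040468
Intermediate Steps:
b(N) = 3 (b(N) = 6 - 3 = 3)
W(g) = 25 (W(g) = (1 + 4)**2 = 5**2 = 25)
m(R, V) = -7 + 6*V (m(R, V) = -7 + (0*R + 6*V) = -7 + (0 + 6*V) = -7 + 6*V)
m(1, W(b(5)))*(-7276) = (-7 + 6*25)*(-7276) = (-7 + 150)*(-7276) = 143*(-7276) = -1040468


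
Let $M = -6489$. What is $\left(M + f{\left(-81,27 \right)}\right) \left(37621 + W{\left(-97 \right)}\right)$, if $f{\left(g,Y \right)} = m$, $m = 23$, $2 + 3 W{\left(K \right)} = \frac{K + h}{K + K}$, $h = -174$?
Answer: $- \frac{23595840355}{97} \approx -2.4326 \cdot 10^{8}$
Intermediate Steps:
$W{\left(K \right)} = - \frac{2}{3} + \frac{-174 + K}{6 K}$ ($W{\left(K \right)} = - \frac{2}{3} + \frac{\left(K - 174\right) \frac{1}{K + K}}{3} = - \frac{2}{3} + \frac{\left(-174 + K\right) \frac{1}{2 K}}{3} = - \frac{2}{3} + \frac{\frac{1}{2} \frac{1}{K} \left(-174 + K\right)}{3} = - \frac{2}{3} + \frac{-174 + K}{6 K}$)
$f{\left(g,Y \right)} = 23$
$\left(M + f{\left(-81,27 \right)}\right) \left(37621 + W{\left(-97 \right)}\right) = \left(-6489 + 23\right) \left(37621 + \frac{-58 - -97}{2 \left(-97\right)}\right) = - 6466 \left(37621 + \frac{1}{2} \left(- \frac{1}{97}\right) \left(-58 + 97\right)\right) = - 6466 \left(37621 + \frac{1}{2} \left(- \frac{1}{97}\right) 39\right) = - 6466 \left(37621 - \frac{39}{194}\right) = \left(-6466\right) \frac{7298435}{194} = - \frac{23595840355}{97}$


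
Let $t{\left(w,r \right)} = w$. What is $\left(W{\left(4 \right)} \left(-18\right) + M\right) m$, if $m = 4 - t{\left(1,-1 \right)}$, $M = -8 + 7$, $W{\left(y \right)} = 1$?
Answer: $-57$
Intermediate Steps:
$M = -1$
$m = 3$ ($m = 4 - 1 = 3$)
$\left(W{\left(4 \right)} \left(-18\right) + M\right) m = \left(1 \left(-18\right) - 1\right) 3 = \left(-18 - 1\right) 3 = \left(-19\right) 3 = -57$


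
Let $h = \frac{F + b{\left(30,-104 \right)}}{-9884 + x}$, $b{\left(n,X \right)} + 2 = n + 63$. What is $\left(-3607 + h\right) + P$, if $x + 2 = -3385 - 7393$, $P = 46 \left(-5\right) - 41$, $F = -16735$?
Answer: $- \frac{6676529}{1722} \approx -3877.2$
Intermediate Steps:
$b{\left(n,X \right)} = 61 + n$ ($b{\left(n,X \right)} = -2 + \left(n + 63\right) = -2 + \left(63 + n\right) = 61 + n$)
$P = -271$ ($P = -230 - 41 = -271$)
$x = -10780$ ($x = -2 - 10778 = -10780$)
$h = \frac{1387}{1722}$ ($h = \frac{-16735 + \left(61 + 30\right)}{-9884 - 10780} = \frac{-16735 + 91}{-20664} = \left(-16644\right) \left(- \frac{1}{20664}\right) = \frac{1387}{1722} \approx 0.80546$)
$\left(-3607 + h\right) + P = \left(-3607 + \frac{1387}{1722}\right) - 271 = - \frac{6209867}{1722} - 271 = - \frac{6676529}{1722}$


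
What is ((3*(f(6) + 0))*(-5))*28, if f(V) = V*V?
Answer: -15120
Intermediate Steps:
f(V) = V**2
((3*(f(6) + 0))*(-5))*28 = ((3*(6**2 + 0))*(-5))*28 = ((3*(36 + 0))*(-5))*28 = ((3*36)*(-5))*28 = (108*(-5))*28 = -540*28 = -15120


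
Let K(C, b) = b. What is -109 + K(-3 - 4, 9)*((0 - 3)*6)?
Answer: -271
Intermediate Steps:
-109 + K(-3 - 4, 9)*((0 - 3)*6) = -109 + 9*((0 - 3)*6) = -109 + 9*(-3*6) = -109 + 9*(-18) = -109 - 162 = -271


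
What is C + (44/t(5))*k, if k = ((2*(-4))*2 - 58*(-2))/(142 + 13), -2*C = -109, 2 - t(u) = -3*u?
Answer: 59203/1054 ≈ 56.170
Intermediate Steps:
t(u) = 2 + 3*u (t(u) = 2 - (-3)*u = 2 + 3*u)
C = 109/2 (C = -1/2*(-109) = 109/2 ≈ 54.500)
k = 20/31 (k = (-8*2 + 116)/155 = (-16 + 116)*(1/155) = 100*(1/155) = 20/31 ≈ 0.64516)
C + (44/t(5))*k = 109/2 + (44/(2 + 3*5))*(20/31) = 109/2 + (44/(2 + 15))*(20/31) = 109/2 + (44/17)*(20/31) = 109/2 + 880/527 = 59203/1054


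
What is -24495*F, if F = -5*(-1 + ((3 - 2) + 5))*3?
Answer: 1837125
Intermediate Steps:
F = -75 (F = -5*(-1 + (1 + 5))*3 = -5*(-1 + 6)*3 = -5*5*3 = -25*3 = -75)
-24495*F = -24495*(-75) = 1837125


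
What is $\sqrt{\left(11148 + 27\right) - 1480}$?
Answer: $\sqrt{9695} \approx 98.463$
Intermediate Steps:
$\sqrt{\left(11148 + 27\right) - 1480} = \sqrt{11175 - 1480} = \sqrt{9695}$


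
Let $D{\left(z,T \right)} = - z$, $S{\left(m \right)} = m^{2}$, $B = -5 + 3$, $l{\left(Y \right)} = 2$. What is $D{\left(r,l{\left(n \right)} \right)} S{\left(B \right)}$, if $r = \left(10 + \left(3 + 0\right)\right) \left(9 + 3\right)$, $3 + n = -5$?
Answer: $-624$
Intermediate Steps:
$n = -8$ ($n = -3 - 5 = -8$)
$r = 156$ ($r = \left(10 + 3\right) 12 = 13 \cdot 12 = 156$)
$B = -2$
$D{\left(r,l{\left(n \right)} \right)} S{\left(B \right)} = \left(-1\right) 156 \left(-2\right)^{2} = \left(-156\right) 4 = -624$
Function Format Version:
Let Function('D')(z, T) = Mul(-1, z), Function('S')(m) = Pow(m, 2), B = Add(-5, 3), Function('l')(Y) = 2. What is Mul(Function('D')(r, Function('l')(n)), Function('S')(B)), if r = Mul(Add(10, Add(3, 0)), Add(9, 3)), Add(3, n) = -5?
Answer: -624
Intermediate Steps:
n = -8 (n = Add(-3, -5) = -8)
r = 156 (r = Mul(Add(10, 3), 12) = Mul(13, 12) = 156)
B = -2
Mul(Function('D')(r, Function('l')(n)), Function('S')(B)) = Mul(Mul(-1, 156), Pow(-2, 2)) = Mul(-156, 4) = -624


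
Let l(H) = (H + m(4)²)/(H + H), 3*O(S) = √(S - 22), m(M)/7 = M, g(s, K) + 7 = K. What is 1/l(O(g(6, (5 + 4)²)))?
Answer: -26/1382963 + 2352*√13/1382963 ≈ 0.0061131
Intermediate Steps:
g(s, K) = -7 + K
m(M) = 7*M
O(S) = √(-22 + S)/3 (O(S) = √(S - 22)/3 = √(-22 + S)/3)
l(H) = (784 + H)/(2*H) (l(H) = (H + (7*4)²)/(H + H) = (H + 28²)/((2*H)) = (H + 784)*(1/(2*H)) = (784 + H)*(1/(2*H)) = (784 + H)/(2*H))
1/l(O(g(6, (5 + 4)²))) = 1/((784 + √(-22 + (-7 + (5 + 4)²))/3)/(2*((√(-22 + (-7 + (5 + 4)²))/3)))) = 1/((784 + √(-22 + (-7 + 9²))/3)/(2*((√(-22 + (-7 + 9²))/3)))) = 1/((784 + √(-22 + (-7 + 81))/3)/(2*((√(-22 + (-7 + 81))/3)))) = 1/((784 + √(-22 + 74)/3)/(2*((√(-22 + 74)/3)))) = 1/((784 + √52/3)/(2*((√52/3)))) = 1/((784 + (2*√13)/3)/(2*(((2*√13)/3)))) = 1/((784 + 2*√13/3)/(2*((2*√13/3)))) = 1/((3*√13/26)*(784 + 2*√13/3)/2) = 1/(3*√13*(784 + 2*√13/3)/52) = 4*√13/(3*(784 + 2*√13/3))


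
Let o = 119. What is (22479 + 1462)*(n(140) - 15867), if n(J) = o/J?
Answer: -7597029943/20 ≈ -3.7985e+8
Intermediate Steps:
n(J) = 119/J
(22479 + 1462)*(n(140) - 15867) = (22479 + 1462)*(119/140 - 15867) = 23941*(119*(1/140) - 15867) = 23941*(17/20 - 15867) = 23941*(-317323/20) = -7597029943/20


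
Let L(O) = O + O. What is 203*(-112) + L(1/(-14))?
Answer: -159153/7 ≈ -22736.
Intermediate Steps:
L(O) = 2*O
203*(-112) + L(1/(-14)) = 203*(-112) + 2/(-14) = -22736 + 2*(-1/14) = -22736 - 1/7 = -159153/7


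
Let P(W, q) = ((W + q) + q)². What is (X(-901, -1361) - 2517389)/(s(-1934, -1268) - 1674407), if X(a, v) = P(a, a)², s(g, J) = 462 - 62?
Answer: -53380687434292/1674007 ≈ -3.1888e+7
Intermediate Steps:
s(g, J) = 400
P(W, q) = (W + 2*q)²
X(a, v) = 81*a⁴ (X(a, v) = ((a + 2*a)²)² = ((3*a)²)² = (9*a²)² = 81*a⁴)
(X(-901, -1361) - 2517389)/(s(-1934, -1268) - 1674407) = (81*(-901)⁴ - 2517389)/(400 - 1674407) = (81*659020863601 - 2517389)/(-1674007) = (53380689951681 - 2517389)*(-1/1674007) = 53380687434292*(-1/1674007) = -53380687434292/1674007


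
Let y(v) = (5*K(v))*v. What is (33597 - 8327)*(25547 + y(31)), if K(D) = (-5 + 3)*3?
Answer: 622071590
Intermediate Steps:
K(D) = -6 (K(D) = -2*3 = -6)
y(v) = -30*v (y(v) = (5*(-6))*v = -30*v)
(33597 - 8327)*(25547 + y(31)) = (33597 - 8327)*(25547 - 30*31) = 25270*(25547 - 930) = 25270*24617 = 622071590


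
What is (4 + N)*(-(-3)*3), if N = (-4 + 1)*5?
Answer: -99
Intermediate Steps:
N = -15 (N = -3*5 = -15)
(4 + N)*(-(-3)*3) = (4 - 15)*(-(-3)*3) = -(-11)*(-9) = -11*9 = -99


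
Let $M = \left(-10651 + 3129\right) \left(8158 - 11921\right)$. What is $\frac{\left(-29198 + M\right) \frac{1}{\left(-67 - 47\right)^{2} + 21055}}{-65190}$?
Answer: $- \frac{14138044}{1109892345} \approx -0.012738$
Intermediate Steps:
$M = 28305286$ ($M = \left(-7522\right) \left(-3763\right) = 28305286$)
$\frac{\left(-29198 + M\right) \frac{1}{\left(-67 - 47\right)^{2} + 21055}}{-65190} = \frac{\left(-29198 + 28305286\right) \frac{1}{\left(-67 - 47\right)^{2} + 21055}}{-65190} = \frac{28276088}{\left(-114\right)^{2} + 21055} \left(- \frac{1}{65190}\right) = \frac{28276088}{12996 + 21055} \left(- \frac{1}{65190}\right) = \frac{28276088}{34051} \left(- \frac{1}{65190}\right) = - \frac{14138044}{1109892345}$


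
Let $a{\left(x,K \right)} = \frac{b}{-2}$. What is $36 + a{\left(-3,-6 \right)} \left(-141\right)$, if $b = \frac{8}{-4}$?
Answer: $-105$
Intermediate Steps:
$b = -2$ ($b = 8 \left(- \frac{1}{4}\right) = -2$)
$a{\left(x,K \right)} = 1$ ($a{\left(x,K \right)} = - \frac{2}{-2} = \left(-2\right) \left(- \frac{1}{2}\right) = 1$)
$36 + a{\left(-3,-6 \right)} \left(-141\right) = 36 + 1 \left(-141\right) = 36 - 141 = -105$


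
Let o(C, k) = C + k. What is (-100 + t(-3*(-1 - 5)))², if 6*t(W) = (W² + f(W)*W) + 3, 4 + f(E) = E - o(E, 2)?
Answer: 16129/4 ≈ 4032.3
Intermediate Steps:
f(E) = -6 (f(E) = -4 + (E - (E + 2)) = -4 + (E - (2 + E)) = -4 + (E + (-2 - E)) = -4 - 2 = -6)
t(W) = ½ - W + W²/6 (t(W) = ((W² - 6*W) + 3)/6 = (3 + W² - 6*W)/6 = ½ - W + W²/6)
(-100 + t(-3*(-1 - 5)))² = (-100 + (½ - (-3)*(-1 - 5) + (-3*(-1 - 5))²/6))² = (-100 + (½ - (-3)*(-6) + (-3*(-6))²/6))² = (-100 + (½ - 1*18 + (⅙)*18²))² = (-100 + (½ - 18 + (⅙)*324))² = (-100 + (½ - 18 + 54))² = (-100 + 73/2)² = (-127/2)² = 16129/4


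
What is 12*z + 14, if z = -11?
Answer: -118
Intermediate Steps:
12*z + 14 = 12*(-11) + 14 = -132 + 14 = -118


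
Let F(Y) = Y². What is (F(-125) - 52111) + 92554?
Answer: 56068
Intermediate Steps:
(F(-125) - 52111) + 92554 = ((-125)² - 52111) + 92554 = (15625 - 52111) + 92554 = -36486 + 92554 = 56068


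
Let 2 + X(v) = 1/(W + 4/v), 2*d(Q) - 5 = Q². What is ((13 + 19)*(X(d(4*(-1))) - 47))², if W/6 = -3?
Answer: 84341453056/34225 ≈ 2.4643e+6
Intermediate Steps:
W = -18 (W = 6*(-3) = -18)
d(Q) = 5/2 + Q²/2
X(v) = -2 + 1/(-18 + 4/v)
((13 + 19)*(X(d(4*(-1))) - 47))² = ((13 + 19)*((8 - 37*(5/2 + (4*(-1))²/2))/(2*(-2 + 9*(5/2 + (4*(-1))²/2))) - 47))² = (32*((8 - 37*(5/2 + (½)*(-4)²))/(2*(-2 + 9*(5/2 + (½)*(-4)²))) - 47))² = (32*((8 - 37*(5/2 + (½)*16))/(2*(-2 + 9*(5/2 + (½)*16))) - 47))² = (32*((8 - 37*(5/2 + 8))/(2*(-2 + 9*(5/2 + 8))) - 47))² = (32*((8 - 37*21/2)/(2*(-2 + 9*(21/2))) - 47))² = (32*((8 - 777/2)/(2*(-2 + 189/2)) - 47))² = (32*((½)*(-761/2)/(185/2) - 47))² = (32*((½)*(2/185)*(-761/2) - 47))² = (32*(-761/370 - 47))² = (32*(-18151/370))² = (-290416/185)² = 84341453056/34225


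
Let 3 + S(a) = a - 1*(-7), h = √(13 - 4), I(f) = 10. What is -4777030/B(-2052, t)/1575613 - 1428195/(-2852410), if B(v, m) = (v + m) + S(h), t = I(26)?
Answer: 16701640569131/33257777652242 ≈ 0.50219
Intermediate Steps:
h = 3 (h = √9 = 3)
t = 10
S(a) = 4 + a (S(a) = -3 + (a - 1*(-7)) = -3 + (a + 7) = -3 + (7 + a) = 4 + a)
B(v, m) = 7 + m + v (B(v, m) = (v + m) + (4 + 3) = (m + v) + 7 = 7 + m + v)
-4777030/B(-2052, t)/1575613 - 1428195/(-2852410) = -4777030/(7 + 10 - 2052)/1575613 - 1428195/(-2852410) = -4777030/(-2035)*(1/1575613) - 1428195*(-1/2852410) = -4777030*(-1/2035)*(1/1575613) + 285639/570482 = (955406/407)*(1/1575613) + 285639/570482 = 955406/641274491 + 285639/570482 = 16701640569131/33257777652242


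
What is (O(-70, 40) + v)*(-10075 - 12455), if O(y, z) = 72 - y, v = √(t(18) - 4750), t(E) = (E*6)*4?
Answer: -3199260 - 22530*I*√4318 ≈ -3.1993e+6 - 1.4805e+6*I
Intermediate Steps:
t(E) = 24*E (t(E) = (6*E)*4 = 24*E)
v = I*√4318 (v = √(24*18 - 4750) = √(432 - 4750) = √(-4318) = I*√4318 ≈ 65.711*I)
(O(-70, 40) + v)*(-10075 - 12455) = ((72 - 1*(-70)) + I*√4318)*(-10075 - 12455) = ((72 + 70) + I*√4318)*(-22530) = (142 + I*√4318)*(-22530) = -3199260 - 22530*I*√4318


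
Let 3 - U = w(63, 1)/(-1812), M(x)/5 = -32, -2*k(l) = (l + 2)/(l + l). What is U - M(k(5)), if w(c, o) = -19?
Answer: 295337/1812 ≈ 162.99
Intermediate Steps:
k(l) = -(2 + l)/(4*l) (k(l) = -(l + 2)/(2*(l + l)) = -(2 + l)/(2*(2*l)) = -(2 + l)*1/(2*l)/2 = -(2 + l)/(4*l))
M(x) = -160 (M(x) = 5*(-32) = -160)
U = 5417/1812 (U = 3 - (-19)/(-1812) = 3 - (-19)*(-1)/1812 = 3 - 1*19/1812 = 3 - 19/1812 = 5417/1812 ≈ 2.9895)
U - M(k(5)) = 5417/1812 - 1*(-160) = 5417/1812 + 160 = 295337/1812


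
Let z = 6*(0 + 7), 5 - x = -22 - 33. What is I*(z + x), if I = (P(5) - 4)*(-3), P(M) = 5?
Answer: -306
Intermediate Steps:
x = 60 (x = 5 - (-22 - 33) = 5 - 1*(-55) = 5 + 55 = 60)
I = -3 (I = (5 - 4)*(-3) = 1*(-3) = -3)
z = 42 (z = 6*7 = 42)
I*(z + x) = -3*(42 + 60) = -3*102 = -306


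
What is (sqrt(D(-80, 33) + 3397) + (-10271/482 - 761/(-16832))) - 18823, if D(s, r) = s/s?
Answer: -76441982711/4056512 + sqrt(3398) ≈ -18786.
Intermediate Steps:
D(s, r) = 1
(sqrt(D(-80, 33) + 3397) + (-10271/482 - 761/(-16832))) - 18823 = (sqrt(1 + 3397) + (-10271/482 - 761/(-16832))) - 18823 = (sqrt(3398) + (-10271*1/482 - 761*(-1/16832))) - 18823 = (sqrt(3398) + (-10271/482 + 761/16832)) - 18823 = (sqrt(3398) - 86257335/4056512) - 18823 = (-86257335/4056512 + sqrt(3398)) - 18823 = -76441982711/4056512 + sqrt(3398)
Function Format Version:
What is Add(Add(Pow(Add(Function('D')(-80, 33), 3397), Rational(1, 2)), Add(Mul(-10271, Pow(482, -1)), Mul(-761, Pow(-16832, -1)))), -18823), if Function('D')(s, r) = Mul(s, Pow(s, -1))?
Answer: Add(Rational(-76441982711, 4056512), Pow(3398, Rational(1, 2))) ≈ -18786.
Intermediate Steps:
Function('D')(s, r) = 1
Add(Add(Pow(Add(Function('D')(-80, 33), 3397), Rational(1, 2)), Add(Mul(-10271, Pow(482, -1)), Mul(-761, Pow(-16832, -1)))), -18823) = Add(Add(Pow(Add(1, 3397), Rational(1, 2)), Add(Mul(-10271, Pow(482, -1)), Mul(-761, Pow(-16832, -1)))), -18823) = Add(Add(Pow(3398, Rational(1, 2)), Add(Mul(-10271, Rational(1, 482)), Mul(-761, Rational(-1, 16832)))), -18823) = Add(Add(Pow(3398, Rational(1, 2)), Add(Rational(-10271, 482), Rational(761, 16832))), -18823) = Add(Add(Pow(3398, Rational(1, 2)), Rational(-86257335, 4056512)), -18823) = Add(Add(Rational(-86257335, 4056512), Pow(3398, Rational(1, 2))), -18823) = Add(Rational(-76441982711, 4056512), Pow(3398, Rational(1, 2)))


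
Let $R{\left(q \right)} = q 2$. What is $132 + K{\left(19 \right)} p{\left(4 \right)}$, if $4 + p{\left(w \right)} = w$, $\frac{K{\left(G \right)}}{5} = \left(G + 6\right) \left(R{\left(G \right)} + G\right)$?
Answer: $132$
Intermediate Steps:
$R{\left(q \right)} = 2 q$
$K{\left(G \right)} = 15 G \left(6 + G\right)$ ($K{\left(G \right)} = 5 \left(G + 6\right) \left(2 G + G\right) = 5 \left(6 + G\right) 3 G = 5 \cdot 3 G \left(6 + G\right) = 15 G \left(6 + G\right)$)
$p{\left(w \right)} = -4 + w$
$132 + K{\left(19 \right)} p{\left(4 \right)} = 132 + 15 \cdot 19 \left(6 + 19\right) \left(-4 + 4\right) = 132 + 15 \cdot 19 \cdot 25 \cdot 0 = 132 + 7125 \cdot 0 = 132 + 0 = 132$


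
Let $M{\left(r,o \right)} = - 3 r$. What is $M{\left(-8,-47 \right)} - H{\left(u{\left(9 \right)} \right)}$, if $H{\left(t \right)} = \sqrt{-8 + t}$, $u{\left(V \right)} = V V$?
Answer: $24 - \sqrt{73} \approx 15.456$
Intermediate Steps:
$u{\left(V \right)} = V^{2}$
$M{\left(-8,-47 \right)} - H{\left(u{\left(9 \right)} \right)} = \left(-3\right) \left(-8\right) - \sqrt{-8 + 9^{2}} = 24 - \sqrt{-8 + 81} = 24 - \sqrt{73}$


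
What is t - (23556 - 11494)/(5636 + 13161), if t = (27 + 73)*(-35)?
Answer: -65801562/18797 ≈ -3500.6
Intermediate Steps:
t = -3500 (t = 100*(-35) = -3500)
t - (23556 - 11494)/(5636 + 13161) = -3500 - (23556 - 11494)/(5636 + 13161) = -3500 - 12062/18797 = -65801562/18797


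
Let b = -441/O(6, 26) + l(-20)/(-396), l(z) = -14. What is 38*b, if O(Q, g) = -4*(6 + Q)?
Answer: 277571/792 ≈ 350.47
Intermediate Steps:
O(Q, g) = -24 - 4*Q
b = 14609/1584 (b = -441/(-24 - 4*6) - 14/(-396) = -441/(-24 - 24) - 14*(-1/396) = -441/(-48) + 7/198 = -441*(-1/48) + 7/198 = 147/16 + 7/198 = 14609/1584 ≈ 9.2229)
38*b = 38*(14609/1584) = 277571/792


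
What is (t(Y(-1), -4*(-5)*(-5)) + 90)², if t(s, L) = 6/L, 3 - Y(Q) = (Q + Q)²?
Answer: 20223009/2500 ≈ 8089.2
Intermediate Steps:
Y(Q) = 3 - 4*Q² (Y(Q) = 3 - (Q + Q)² = 3 - (2*Q)² = 3 - 4*Q²)
(t(Y(-1), -4*(-5)*(-5)) + 90)² = (6/((-4*(-5)*(-5))) + 90)² = (6/((20*(-5))) + 90)² = (6/(-100) + 90)² = (6*(-1/100) + 90)² = (-3/50 + 90)² = (4497/50)² = 20223009/2500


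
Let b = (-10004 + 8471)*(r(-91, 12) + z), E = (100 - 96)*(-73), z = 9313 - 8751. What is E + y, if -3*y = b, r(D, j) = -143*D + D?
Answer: 6890032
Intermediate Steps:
z = 562
r(D, j) = -142*D
E = -292 (E = 4*(-73) = -292)
b = -20670972 (b = (-10004 + 8471)*(-142*(-91) + 562) = -1533*(12922 + 562) = -1533*13484 = -20670972)
y = 6890324 (y = -⅓*(-20670972) = 6890324)
E + y = -292 + 6890324 = 6890032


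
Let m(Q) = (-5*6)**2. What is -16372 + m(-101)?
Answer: -15472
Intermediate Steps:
m(Q) = 900 (m(Q) = (-30)**2 = 900)
-16372 + m(-101) = -16372 + 900 = -15472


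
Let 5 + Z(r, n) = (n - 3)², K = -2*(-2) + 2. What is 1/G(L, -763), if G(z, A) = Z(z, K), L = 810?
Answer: ¼ ≈ 0.25000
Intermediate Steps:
K = 6 (K = 4 + 2 = 6)
Z(r, n) = -5 + (-3 + n)² (Z(r, n) = -5 + (n - 3)² = -5 + (-3 + n)²)
G(z, A) = 4 (G(z, A) = -5 + (-3 + 6)² = -5 + 3² = -5 + 9 = 4)
1/G(L, -763) = 1/4 = ¼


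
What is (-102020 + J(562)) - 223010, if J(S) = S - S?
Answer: -325030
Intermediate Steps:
J(S) = 0
(-102020 + J(562)) - 223010 = (-102020 + 0) - 223010 = -102020 - 223010 = -325030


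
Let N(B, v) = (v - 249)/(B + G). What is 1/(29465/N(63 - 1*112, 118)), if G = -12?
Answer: 131/1797365 ≈ 7.2884e-5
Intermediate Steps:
N(B, v) = (-249 + v)/(-12 + B) (N(B, v) = (v - 249)/(B - 12) = (-249 + v)/(-12 + B))
1/(29465/N(63 - 1*112, 118)) = 1/(29465/(((-249 + 118)/(-12 + (63 - 1*112))))) = 1/(29465/((-131/(-12 + (63 - 112))))) = 1/(29465/((-131/(-12 - 49)))) = 1/(29465/((-131/(-61)))) = 1/(29465/((-1/61*(-131)))) = 1/(29465/(131/61)) = 1/(29465*(61/131)) = 1/(1797365/131) = 131/1797365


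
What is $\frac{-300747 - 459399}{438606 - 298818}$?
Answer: $- \frac{126691}{23298} \approx -5.4379$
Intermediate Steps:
$\frac{-300747 - 459399}{438606 - 298818} = - \frac{760146}{139788} = \left(-760146\right) \frac{1}{139788} = - \frac{126691}{23298}$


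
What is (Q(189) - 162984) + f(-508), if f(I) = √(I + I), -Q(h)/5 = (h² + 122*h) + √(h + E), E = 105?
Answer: -456879 - 35*√6 + 2*I*√254 ≈ -4.5696e+5 + 31.875*I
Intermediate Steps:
Q(h) = -610*h - 5*h² - 5*√(105 + h) (Q(h) = -5*((h² + 122*h) + √(h + 105)) = -5*((h² + 122*h) + √(105 + h)) = -5*(h² + √(105 + h) + 122*h) = -610*h - 5*h² - 5*√(105 + h))
f(I) = √2*√I (f(I) = √(2*I) = √2*√I)
(Q(189) - 162984) + f(-508) = ((-610*189 - 5*189² - 5*√(105 + 189)) - 162984) + √2*√(-508) = ((-115290 - 5*35721 - 35*√6) - 162984) + √2*(2*I*√127) = ((-115290 - 178605 - 35*√6) - 162984) + 2*I*√254 = ((-293895 - 35*√6) - 162984) + 2*I*√254 = (-456879 - 35*√6) + 2*I*√254 = -456879 - 35*√6 + 2*I*√254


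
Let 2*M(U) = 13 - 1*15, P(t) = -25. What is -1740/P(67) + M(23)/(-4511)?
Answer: 1569833/22555 ≈ 69.600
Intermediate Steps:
M(U) = -1 (M(U) = (13 - 1*15)/2 = (13 - 15)/2 = (1/2)*(-2) = -1)
-1740/P(67) + M(23)/(-4511) = -1740/(-25) - 1/(-4511) = -1740*(-1/25) - 1*(-1/4511) = 348/5 + 1/4511 = 1569833/22555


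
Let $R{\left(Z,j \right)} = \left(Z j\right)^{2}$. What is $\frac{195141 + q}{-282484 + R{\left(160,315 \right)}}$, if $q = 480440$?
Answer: $\frac{675581}{2539877516} \approx 0.00026599$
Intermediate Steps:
$R{\left(Z,j \right)} = Z^{2} j^{2}$
$\frac{195141 + q}{-282484 + R{\left(160,315 \right)}} = \frac{195141 + 480440}{-282484 + 160^{2} \cdot 315^{2}} = \frac{675581}{-282484 + 25600 \cdot 99225} = \frac{675581}{-282484 + 2540160000} = \frac{675581}{2539877516}$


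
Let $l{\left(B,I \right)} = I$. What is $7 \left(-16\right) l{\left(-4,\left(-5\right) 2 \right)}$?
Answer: $1120$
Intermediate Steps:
$7 \left(-16\right) l{\left(-4,\left(-5\right) 2 \right)} = 7 \left(-16\right) \left(\left(-5\right) 2\right) = \left(-112\right) \left(-10\right) = 1120$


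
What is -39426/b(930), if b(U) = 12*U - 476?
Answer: -19713/5342 ≈ -3.6902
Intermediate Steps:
b(U) = -476 + 12*U
-39426/b(930) = -39426/(-476 + 12*930) = -39426/(-476 + 11160) = -39426/10684 = -39426*1/10684 = -19713/5342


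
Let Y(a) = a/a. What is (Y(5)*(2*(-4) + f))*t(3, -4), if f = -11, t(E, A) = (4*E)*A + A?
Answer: 988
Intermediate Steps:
t(E, A) = A + 4*A*E (t(E, A) = 4*A*E + A = A + 4*A*E)
Y(a) = 1
(Y(5)*(2*(-4) + f))*t(3, -4) = (1*(2*(-4) - 11))*(-4*(1 + 4*3)) = (1*(-8 - 11))*(-4*(1 + 12)) = (1*(-19))*(-4*13) = -19*(-52) = 988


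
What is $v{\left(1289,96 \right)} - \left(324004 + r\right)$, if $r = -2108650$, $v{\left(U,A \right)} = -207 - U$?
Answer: $1783150$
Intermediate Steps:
$v{\left(1289,96 \right)} - \left(324004 + r\right) = \left(-207 - 1289\right) - -1784646 = \left(-207 - 1289\right) + \left(-324004 + 2108650\right) = -1496 + 1784646 = 1783150$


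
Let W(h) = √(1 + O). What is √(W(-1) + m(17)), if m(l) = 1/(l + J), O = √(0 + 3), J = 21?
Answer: √(38 + 1444*√(1 + √3))/38 ≈ 1.2958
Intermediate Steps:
O = √3 ≈ 1.7320
W(h) = √(1 + √3)
m(l) = 1/(21 + l) (m(l) = 1/(l + 21) = 1/(21 + l))
√(W(-1) + m(17)) = √(√(1 + √3) + 1/(21 + 17)) = √(√(1 + √3) + 1/38) = √(1/38 + √(1 + √3))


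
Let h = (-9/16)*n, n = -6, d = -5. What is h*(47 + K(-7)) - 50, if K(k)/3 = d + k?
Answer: -103/8 ≈ -12.875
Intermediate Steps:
K(k) = -15 + 3*k (K(k) = 3*(-5 + k) = -15 + 3*k)
h = 27/8 (h = -9/16*(-6) = 27/8 ≈ 3.3750)
h*(47 + K(-7)) - 50 = 27*(47 + (-15 + 3*(-7)))/8 - 50 = 27*(47 + (-15 - 21))/8 - 50 = 27*(47 - 36)/8 - 50 = (27/8)*11 - 50 = 297/8 - 50 = -103/8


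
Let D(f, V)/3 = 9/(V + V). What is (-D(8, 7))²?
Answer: 729/196 ≈ 3.7194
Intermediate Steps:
D(f, V) = 27/(2*V) (D(f, V) = 3*(9/(V + V)) = 3*(9/((2*V))) = 3*(9*(1/(2*V))) = 3*(9/(2*V)) = 27/(2*V))
(-D(8, 7))² = (-27/(2*7))² = (-1*27/14)² = (-27/14)² = 729/196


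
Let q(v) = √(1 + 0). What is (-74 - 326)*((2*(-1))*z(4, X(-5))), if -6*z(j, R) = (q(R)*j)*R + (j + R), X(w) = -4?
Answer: 6400/3 ≈ 2133.3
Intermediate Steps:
q(v) = 1 (q(v) = √1 = 1)
z(j, R) = -R/6 - j/6 - R*j/6 (z(j, R) = -((1*j)*R + (j + R))/6 = -(j*R + (R + j))/6 = -(R*j + (R + j))/6 = -(R + j + R*j)/6 = -R/6 - j/6 - R*j/6)
(-74 - 326)*((2*(-1))*z(4, X(-5))) = (-74 - 326)*((2*(-1))*(-⅙*(-4) - ⅙*4 - ⅙*(-4)*4)) = -(-800)*(⅔ - ⅔ + 8/3) = -(-800)*8/3 = -400*(-16/3) = 6400/3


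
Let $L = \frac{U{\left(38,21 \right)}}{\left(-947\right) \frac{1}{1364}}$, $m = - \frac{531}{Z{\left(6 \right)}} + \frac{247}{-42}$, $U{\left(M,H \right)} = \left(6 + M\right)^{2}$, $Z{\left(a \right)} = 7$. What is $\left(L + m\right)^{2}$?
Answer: $\frac{13032646930463161}{1581971076} \approx 8.2382 \cdot 10^{6}$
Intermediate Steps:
$m = - \frac{3433}{42}$ ($m = - \frac{531}{7} + \frac{247}{-42} = \left(-531\right) \frac{1}{7} + 247 \left(- \frac{1}{42}\right) = - \frac{531}{7} - \frac{247}{42} = - \frac{3433}{42} \approx -81.738$)
$L = - \frac{2640704}{947}$ ($L = \frac{\left(6 + 38\right)^{2}}{\left(-947\right) \frac{1}{1364}} = \frac{44^{2}}{\left(-947\right) \frac{1}{1364}} = \frac{1936}{- \frac{947}{1364}} = 1936 \left(- \frac{1364}{947}\right) = - \frac{2640704}{947} \approx -2788.5$)
$\left(L + m\right)^{2} = \left(- \frac{2640704}{947} - \frac{3433}{42}\right)^{2} = \left(- \frac{114160619}{39774}\right)^{2} = \frac{13032646930463161}{1581971076}$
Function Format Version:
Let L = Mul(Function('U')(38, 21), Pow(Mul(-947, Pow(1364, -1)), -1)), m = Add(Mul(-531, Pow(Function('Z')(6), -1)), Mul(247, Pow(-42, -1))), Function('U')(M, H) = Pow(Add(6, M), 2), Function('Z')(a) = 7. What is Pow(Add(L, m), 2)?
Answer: Rational(13032646930463161, 1581971076) ≈ 8.2382e+6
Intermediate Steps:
m = Rational(-3433, 42) (m = Add(Mul(-531, Pow(7, -1)), Mul(247, Pow(-42, -1))) = Add(Mul(-531, Rational(1, 7)), Mul(247, Rational(-1, 42))) = Add(Rational(-531, 7), Rational(-247, 42)) = Rational(-3433, 42) ≈ -81.738)
L = Rational(-2640704, 947) (L = Mul(Pow(Add(6, 38), 2), Pow(Mul(-947, Pow(1364, -1)), -1)) = Mul(Pow(44, 2), Pow(Mul(-947, Rational(1, 1364)), -1)) = Mul(1936, Pow(Rational(-947, 1364), -1)) = Mul(1936, Rational(-1364, 947)) = Rational(-2640704, 947) ≈ -2788.5)
Pow(Add(L, m), 2) = Pow(Add(Rational(-2640704, 947), Rational(-3433, 42)), 2) = Pow(Rational(-114160619, 39774), 2) = Rational(13032646930463161, 1581971076)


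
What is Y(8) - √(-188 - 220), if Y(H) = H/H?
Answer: 1 - 2*I*√102 ≈ 1.0 - 20.199*I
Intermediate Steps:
Y(H) = 1
Y(8) - √(-188 - 220) = 1 - √(-188 - 220) = 1 - √(-408) = 1 - 2*I*√102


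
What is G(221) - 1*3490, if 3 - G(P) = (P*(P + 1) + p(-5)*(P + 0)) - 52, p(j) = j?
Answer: -51392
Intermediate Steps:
G(P) = 55 + 5*P - P*(1 + P) (G(P) = 3 - ((P*(P + 1) - 5*(P + 0)) - 52) = 3 - ((P*(1 + P) - 5*P) - 52) = 3 - ((-5*P + P*(1 + P)) - 52) = 3 - (-52 - 5*P + P*(1 + P)) = 3 + (52 + 5*P - P*(1 + P)) = 55 + 5*P - P*(1 + P))
G(221) - 1*3490 = (55 - 1*221**2 + 4*221) - 1*3490 = (55 - 1*48841 + 884) - 3490 = (55 - 48841 + 884) - 3490 = -47902 - 3490 = -51392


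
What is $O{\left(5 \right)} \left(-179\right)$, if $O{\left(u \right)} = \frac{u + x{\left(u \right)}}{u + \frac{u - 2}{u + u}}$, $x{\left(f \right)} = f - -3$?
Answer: $- \frac{23270}{53} \approx -439.06$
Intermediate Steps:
$x{\left(f \right)} = 3 + f$ ($x{\left(f \right)} = f + 3 = 3 + f$)
$O{\left(u \right)} = \frac{3 + 2 u}{u + \frac{-2 + u}{2 u}}$ ($O{\left(u \right)} = \frac{u + \left(3 + u\right)}{u + \frac{u - 2}{u + u}} = \frac{3 + 2 u}{u + \frac{-2 + u}{2 u}}$)
$O{\left(5 \right)} \left(-179\right) = 2 \cdot 5 \frac{1}{-2 + 5 + 2 \cdot 5^{2}} \left(3 + 2 \cdot 5\right) \left(-179\right) = 2 \cdot 5 \frac{1}{-2 + 5 + 2 \cdot 25} \left(3 + 10\right) \left(-179\right) = 2 \cdot 5 \frac{1}{-2 + 5 + 50} \cdot 13 \left(-179\right) = 2 \cdot 5 \cdot \frac{1}{53} \cdot 13 \left(-179\right) = \frac{130}{53} \left(-179\right) = - \frac{23270}{53}$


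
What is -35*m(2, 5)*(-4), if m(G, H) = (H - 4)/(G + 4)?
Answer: 70/3 ≈ 23.333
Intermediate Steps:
m(G, H) = (-4 + H)/(4 + G)
-35*m(2, 5)*(-4) = -35*(-4 + 5)/(4 + 2)*(-4) = -35/6*(-4) = 70/3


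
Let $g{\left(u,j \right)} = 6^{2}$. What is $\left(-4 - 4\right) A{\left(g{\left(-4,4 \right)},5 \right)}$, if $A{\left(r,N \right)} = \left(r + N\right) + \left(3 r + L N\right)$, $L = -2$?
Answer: $-1112$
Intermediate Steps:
$g{\left(u,j \right)} = 36$
$A{\left(r,N \right)} = - N + 4 r$ ($A{\left(r,N \right)} = \left(r + N\right) - \left(- 3 r + 2 N\right) = \left(N + r\right) - \left(- 3 r + 2 N\right) = - N + 4 r$)
$\left(-4 - 4\right) A{\left(g{\left(-4,4 \right)},5 \right)} = \left(-4 - 4\right) \left(\left(-1\right) 5 + 4 \cdot 36\right) = - 8 \left(-5 + 144\right) = \left(-8\right) 139 = -1112$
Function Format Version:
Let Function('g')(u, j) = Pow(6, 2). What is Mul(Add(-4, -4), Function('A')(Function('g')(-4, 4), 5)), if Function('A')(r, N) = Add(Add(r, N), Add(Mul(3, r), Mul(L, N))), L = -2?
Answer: -1112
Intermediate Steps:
Function('g')(u, j) = 36
Function('A')(r, N) = Add(Mul(-1, N), Mul(4, r)) (Function('A')(r, N) = Add(Add(r, N), Add(Mul(3, r), Mul(-2, N))) = Add(Add(N, r), Add(Mul(-2, N), Mul(3, r))) = Add(Mul(-1, N), Mul(4, r)))
Mul(Add(-4, -4), Function('A')(Function('g')(-4, 4), 5)) = Mul(Add(-4, -4), Add(Mul(-1, 5), Mul(4, 36))) = Mul(-8, Add(-5, 144)) = Mul(-8, 139) = -1112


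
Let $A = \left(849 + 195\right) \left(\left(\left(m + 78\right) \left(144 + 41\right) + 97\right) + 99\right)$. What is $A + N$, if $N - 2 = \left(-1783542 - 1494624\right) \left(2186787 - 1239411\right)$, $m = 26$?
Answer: $-3105635501230$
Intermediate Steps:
$N = -3105655792414$ ($N = 2 + \left(-1783542 - 1494624\right) \left(2186787 - 1239411\right) = 2 - 3105655792416 = -3105655792414$)
$A = 20291184$ ($A = \left(849 + 195\right) \left(\left(\left(26 + 78\right) \left(144 + 41\right) + 97\right) + 99\right) = 1044 \left(\left(104 \cdot 185 + 97\right) + 99\right) = 1044 \left(\left(19240 + 97\right) + 99\right) = 1044 \left(19337 + 99\right) = 1044 \cdot 19436 = 20291184$)
$A + N = 20291184 - 3105655792414 = -3105635501230$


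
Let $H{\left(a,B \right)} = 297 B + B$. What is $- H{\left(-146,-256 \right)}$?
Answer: $76288$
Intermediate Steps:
$H{\left(a,B \right)} = 298 B$
$- H{\left(-146,-256 \right)} = - 298 \left(-256\right) = \left(-1\right) \left(-76288\right) = 76288$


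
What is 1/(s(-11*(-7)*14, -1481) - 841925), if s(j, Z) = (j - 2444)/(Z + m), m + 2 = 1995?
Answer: -256/215533483 ≈ -1.1878e-6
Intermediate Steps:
m = 1993 (m = -2 + 1995 = 1993)
s(j, Z) = (-2444 + j)/(1993 + Z) (s(j, Z) = (j - 2444)/(Z + 1993) = (-2444 + j)/(1993 + Z))
1/(s(-11*(-7)*14, -1481) - 841925) = 1/((-2444 - 11*(-7)*14)/(1993 - 1481) - 841925) = 1/((-2444 + 77*14)/512 - 841925) = 1/((-2444 + 1078)/512 - 841925) = 1/((1/512)*(-1366) - 841925) = 1/(-683/256 - 841925) = 1/(-215533483/256) = -256/215533483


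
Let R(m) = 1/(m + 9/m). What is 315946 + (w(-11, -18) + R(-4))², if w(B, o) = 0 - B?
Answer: 197539691/625 ≈ 3.1606e+5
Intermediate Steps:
w(B, o) = -B
315946 + (w(-11, -18) + R(-4))² = 315946 + (-1*(-11) - 4/(9 + (-4)²))² = 315946 + (11 - 4/(9 + 16))² = 315946 + (11 - 4/25)² = 315946 + (271/25)² = 315946 + 73441/625 = 197539691/625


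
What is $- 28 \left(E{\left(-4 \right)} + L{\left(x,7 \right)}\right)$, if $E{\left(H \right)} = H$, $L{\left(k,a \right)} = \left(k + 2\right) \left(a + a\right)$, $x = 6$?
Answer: $-3024$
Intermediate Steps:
$L{\left(k,a \right)} = 2 a \left(2 + k\right)$ ($L{\left(k,a \right)} = \left(2 + k\right) 2 a = 2 a \left(2 + k\right)$)
$- 28 \left(E{\left(-4 \right)} + L{\left(x,7 \right)}\right) = - 28 \left(-4 + 2 \cdot 7 \left(2 + 6\right)\right) = - 28 \left(-4 + 2 \cdot 7 \cdot 8\right) = - 28 \left(-4 + 112\right) = \left(-28\right) 108 = -3024$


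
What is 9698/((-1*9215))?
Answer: -9698/9215 ≈ -1.0524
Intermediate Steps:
9698/((-1*9215)) = 9698/(-9215) = 9698*(-1/9215) = -9698/9215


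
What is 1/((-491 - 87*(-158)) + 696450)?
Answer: 1/709705 ≈ 1.4090e-6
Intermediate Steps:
1/((-491 - 87*(-158)) + 696450) = 1/((-491 + 13746) + 696450) = 1/(13255 + 696450) = 1/709705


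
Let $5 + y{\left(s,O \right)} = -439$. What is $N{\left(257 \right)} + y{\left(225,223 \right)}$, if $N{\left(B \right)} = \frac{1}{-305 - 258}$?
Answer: $- \frac{249973}{563} \approx -444.0$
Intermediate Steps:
$y{\left(s,O \right)} = -444$ ($y{\left(s,O \right)} = -5 - 439 = -444$)
$N{\left(B \right)} = - \frac{1}{563}$ ($N{\left(B \right)} = \frac{1}{-563} = - \frac{1}{563}$)
$N{\left(257 \right)} + y{\left(225,223 \right)} = - \frac{1}{563} - 444 = - \frac{249973}{563}$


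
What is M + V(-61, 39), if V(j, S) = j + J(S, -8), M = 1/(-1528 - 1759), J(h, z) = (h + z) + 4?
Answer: -85463/3287 ≈ -26.000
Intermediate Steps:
J(h, z) = 4 + h + z
M = -1/3287 (M = 1/(-3287) = -1/3287 ≈ -0.00030423)
V(j, S) = -4 + S + j (V(j, S) = j + (4 + S - 8) = j + (-4 + S) = -4 + S + j)
M + V(-61, 39) = -1/3287 + (-4 + 39 - 61) = -1/3287 - 26 = -85463/3287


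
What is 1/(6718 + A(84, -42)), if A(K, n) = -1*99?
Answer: 1/6619 ≈ 0.00015108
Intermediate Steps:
A(K, n) = -99
1/(6718 + A(84, -42)) = 1/(6718 - 99) = 1/6619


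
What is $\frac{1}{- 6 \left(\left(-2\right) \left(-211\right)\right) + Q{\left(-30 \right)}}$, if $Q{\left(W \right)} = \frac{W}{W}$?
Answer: $- \frac{1}{2531} \approx -0.0003951$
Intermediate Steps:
$Q{\left(W \right)} = 1$
$\frac{1}{- 6 \left(\left(-2\right) \left(-211\right)\right) + Q{\left(-30 \right)}} = \frac{1}{- 6 \left(\left(-2\right) \left(-211\right)\right) + 1} = \frac{1}{\left(-6\right) 422 + 1} = \frac{1}{-2532 + 1} = \frac{1}{-2531} = - \frac{1}{2531}$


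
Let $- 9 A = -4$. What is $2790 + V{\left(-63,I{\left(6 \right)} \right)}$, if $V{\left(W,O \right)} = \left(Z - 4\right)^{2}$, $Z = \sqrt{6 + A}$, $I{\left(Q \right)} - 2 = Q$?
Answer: $\frac{25312}{9} - \frac{8 \sqrt{58}}{3} \approx 2792.1$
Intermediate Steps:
$A = \frac{4}{9}$ ($A = \left(- \frac{1}{9}\right) \left(-4\right) = \frac{4}{9} \approx 0.44444$)
$I{\left(Q \right)} = 2 + Q$
$Z = \frac{\sqrt{58}}{3}$ ($Z = \sqrt{6 + \frac{4}{9}} = \sqrt{\frac{58}{9}} = \frac{\sqrt{58}}{3} \approx 2.5386$)
$V{\left(W,O \right)} = \left(-4 + \frac{\sqrt{58}}{3}\right)^{2}$ ($V{\left(W,O \right)} = \left(\frac{\sqrt{58}}{3} - 4\right)^{2} = \left(-4 + \frac{\sqrt{58}}{3}\right)^{2}$)
$2790 + V{\left(-63,I{\left(6 \right)} \right)} = 2790 + \frac{\left(12 - \sqrt{58}\right)^{2}}{9}$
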